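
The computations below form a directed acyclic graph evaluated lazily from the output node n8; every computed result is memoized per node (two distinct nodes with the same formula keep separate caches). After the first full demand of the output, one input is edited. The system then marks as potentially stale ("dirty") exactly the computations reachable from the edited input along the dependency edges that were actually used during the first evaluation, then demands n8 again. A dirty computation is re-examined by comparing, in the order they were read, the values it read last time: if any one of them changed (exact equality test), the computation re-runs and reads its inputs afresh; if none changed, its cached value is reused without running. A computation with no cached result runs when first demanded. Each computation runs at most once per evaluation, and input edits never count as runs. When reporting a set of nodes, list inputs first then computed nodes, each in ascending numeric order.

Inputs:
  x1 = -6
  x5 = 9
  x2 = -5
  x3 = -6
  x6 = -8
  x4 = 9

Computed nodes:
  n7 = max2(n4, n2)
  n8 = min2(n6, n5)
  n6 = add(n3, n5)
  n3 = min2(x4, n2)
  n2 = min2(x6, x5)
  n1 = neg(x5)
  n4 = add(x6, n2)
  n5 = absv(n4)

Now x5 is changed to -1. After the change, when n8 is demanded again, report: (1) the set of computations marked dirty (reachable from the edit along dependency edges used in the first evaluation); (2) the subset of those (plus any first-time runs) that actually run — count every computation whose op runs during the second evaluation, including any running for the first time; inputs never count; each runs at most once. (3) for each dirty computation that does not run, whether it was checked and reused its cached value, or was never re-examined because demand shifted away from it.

First demand of the output computes:
  n2 = min2(-8, 9) = -8
  n3 = min2(9, -8) = -8
  n4 = add(-8, -8) = -16
  n5 = absv(-16) = 16
  n6 = add(-8, 16) = 8
  n8 = min2(8, 16) = 8

After the edit, cleaning proceeds:
  n2: a read changed (x5 9->-1) — executes, giving -8 — identical to its old value.
  n3: dirty, but its reads are unchanged (x4 unchanged, n2 unchanged); cached -8 stands.
  n4: dirty, but its reads are unchanged (x6 unchanged, n2 unchanged); cached -16 stands.
  n5: dirty, but its reads are unchanged (n4 unchanged); cached 16 stands.
  n6: dirty, but its reads are unchanged (n3 unchanged, n5 unchanged); cached 8 stands.
  n8: dirty, but its reads are unchanged (n6 unchanged, n5 unchanged); cached 8 stands.

Note the absorption at n2: it re-runs yet its value is the same, leaving the output's value untouched.

The edit dirties: n2, n3, n4, n5, n6, n8.
1 computations run: n2.
Cache hits after checking: n3, n4, n5, n6, n8.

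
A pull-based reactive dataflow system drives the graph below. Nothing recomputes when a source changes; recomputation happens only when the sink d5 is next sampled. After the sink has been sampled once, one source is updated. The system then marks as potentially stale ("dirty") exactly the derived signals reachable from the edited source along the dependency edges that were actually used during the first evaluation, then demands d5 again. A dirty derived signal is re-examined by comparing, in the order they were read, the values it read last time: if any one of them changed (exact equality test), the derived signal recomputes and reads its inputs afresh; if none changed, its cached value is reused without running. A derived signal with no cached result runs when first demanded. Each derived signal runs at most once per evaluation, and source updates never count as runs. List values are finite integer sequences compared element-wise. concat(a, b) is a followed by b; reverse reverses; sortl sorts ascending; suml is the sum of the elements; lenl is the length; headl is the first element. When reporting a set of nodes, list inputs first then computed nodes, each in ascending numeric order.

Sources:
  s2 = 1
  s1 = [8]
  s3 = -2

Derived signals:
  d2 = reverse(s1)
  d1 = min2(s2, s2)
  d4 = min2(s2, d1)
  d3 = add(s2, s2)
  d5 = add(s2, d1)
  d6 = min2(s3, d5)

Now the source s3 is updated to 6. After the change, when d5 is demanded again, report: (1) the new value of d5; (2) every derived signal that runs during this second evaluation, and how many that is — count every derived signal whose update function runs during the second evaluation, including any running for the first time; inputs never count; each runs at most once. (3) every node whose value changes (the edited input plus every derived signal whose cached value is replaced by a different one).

New value of d5: 2.
Derived signals that run: none — 0 in total.
Values that change: s3.
Key observation: s3 is never demanded by the output, so the edit triggers no recomputation at all.

First evaluation (everything demanded from the output):
  d1 = min2(1, 1) = 1
  d5 = add(1, 1) = 2

Propagation after the edit:
  s3 feeds no computation that the output demands — nothing is marked dirty and nothing runs.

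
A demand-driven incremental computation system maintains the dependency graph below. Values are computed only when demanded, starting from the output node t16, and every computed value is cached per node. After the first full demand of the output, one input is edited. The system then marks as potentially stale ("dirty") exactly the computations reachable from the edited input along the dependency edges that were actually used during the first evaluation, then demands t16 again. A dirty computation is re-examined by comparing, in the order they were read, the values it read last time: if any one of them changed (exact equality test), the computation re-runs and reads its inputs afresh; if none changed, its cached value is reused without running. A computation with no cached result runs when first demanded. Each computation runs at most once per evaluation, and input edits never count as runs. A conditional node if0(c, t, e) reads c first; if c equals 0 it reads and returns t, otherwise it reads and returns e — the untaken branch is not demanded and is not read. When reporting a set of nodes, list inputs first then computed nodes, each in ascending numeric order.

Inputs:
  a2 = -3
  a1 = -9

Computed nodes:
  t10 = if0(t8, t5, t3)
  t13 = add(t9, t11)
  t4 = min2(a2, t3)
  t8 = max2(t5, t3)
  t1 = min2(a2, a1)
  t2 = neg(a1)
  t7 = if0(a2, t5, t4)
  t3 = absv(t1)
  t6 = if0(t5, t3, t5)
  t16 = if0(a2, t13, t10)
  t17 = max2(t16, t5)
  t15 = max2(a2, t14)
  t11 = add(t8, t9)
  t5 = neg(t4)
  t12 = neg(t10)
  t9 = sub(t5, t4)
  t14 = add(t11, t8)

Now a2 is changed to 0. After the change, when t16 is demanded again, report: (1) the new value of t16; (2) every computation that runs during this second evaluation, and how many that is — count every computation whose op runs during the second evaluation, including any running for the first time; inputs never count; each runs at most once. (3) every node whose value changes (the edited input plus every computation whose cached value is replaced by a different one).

New value of t16: 9.
Computations that run: t1, t4, t5, t8, t9, t11, t13, t16 — 8 in total.
Values that change: a2, t4, t5.
Key observation: a condition flipped, so demand moved to the other branch — t10 is never re-examined.

First evaluation (everything demanded from the output):
  t1 = min2(-3, -9) = -9
  t3 = absv(-9) = 9
  t4 = min2(-3, 9) = -3
  t5 = neg(-3) = 3
  t8 = max2(3, 9) = 9
  t10 = if0(t8=9 -> else branch t3) = 9
  t16 = if0(a2=-3 -> else branch t10) = 9

Propagation after the edit:
  t1: runs — a2 -3->0; result -9 (same value as before).
  t3: checked — values it read are unchanged (t1 unchanged); reused cached 9 without running.
  t4: runs — a2 -3->0; result 0.
  t5: runs — t4 -3->0; result 0.
  t8: runs — t5 3->0; result 9 (same value as before).
  t9: demanded for the first time — runs, produces 0.
  t10: marked dirty but never re-examined — demand shifted away from it.
  t11: demanded for the first time — runs, produces 9.
  t13: demanded for the first time — runs, produces 9.
  t16: runs — a2 -3->0; result 9 (same value as before).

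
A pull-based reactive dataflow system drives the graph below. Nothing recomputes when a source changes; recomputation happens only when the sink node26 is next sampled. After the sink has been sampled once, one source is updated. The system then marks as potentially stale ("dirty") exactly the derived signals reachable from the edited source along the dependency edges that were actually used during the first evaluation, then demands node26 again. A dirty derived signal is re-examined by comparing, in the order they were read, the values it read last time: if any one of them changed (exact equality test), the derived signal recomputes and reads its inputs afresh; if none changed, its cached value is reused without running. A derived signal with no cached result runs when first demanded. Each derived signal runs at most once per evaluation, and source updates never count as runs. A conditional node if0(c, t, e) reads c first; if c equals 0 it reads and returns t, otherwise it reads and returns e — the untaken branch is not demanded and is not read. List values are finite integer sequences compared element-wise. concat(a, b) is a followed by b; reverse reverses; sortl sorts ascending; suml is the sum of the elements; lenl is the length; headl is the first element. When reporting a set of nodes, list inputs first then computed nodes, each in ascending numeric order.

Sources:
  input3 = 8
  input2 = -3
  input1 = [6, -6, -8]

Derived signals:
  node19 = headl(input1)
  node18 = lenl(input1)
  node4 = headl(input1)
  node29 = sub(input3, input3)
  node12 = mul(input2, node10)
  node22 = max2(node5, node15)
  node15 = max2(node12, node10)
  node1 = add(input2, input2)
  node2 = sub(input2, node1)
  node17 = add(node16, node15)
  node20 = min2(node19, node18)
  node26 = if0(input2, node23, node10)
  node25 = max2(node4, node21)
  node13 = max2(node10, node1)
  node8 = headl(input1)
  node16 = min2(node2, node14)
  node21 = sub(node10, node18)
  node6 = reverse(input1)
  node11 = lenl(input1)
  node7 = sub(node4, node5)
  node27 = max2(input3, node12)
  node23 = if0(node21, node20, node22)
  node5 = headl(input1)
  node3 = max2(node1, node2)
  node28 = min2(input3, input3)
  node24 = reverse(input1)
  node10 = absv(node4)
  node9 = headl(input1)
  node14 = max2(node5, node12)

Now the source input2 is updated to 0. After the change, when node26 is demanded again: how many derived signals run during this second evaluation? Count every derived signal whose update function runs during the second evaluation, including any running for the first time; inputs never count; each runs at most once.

Derived signals that run: node5, node12, node15, node18, node21, node22, node23, node26 — 8 in total.
Key observation: a condition flipped, so demand reaches new nodes — node5, node12, node15, node18, node21, node22, node23 run for the first time.

First evaluation (everything demanded from the output):
  node4 = headl([6, -6, -8]) = 6
  node10 = absv(6) = 6
  node26 = if0(input2=-3 -> else branch node10) = 6

Propagation after the edit:
  node5: demanded for the first time — runs, produces 6.
  node12: demanded for the first time — runs, produces 0.
  node15: demanded for the first time — runs, produces 6.
  node18: demanded for the first time — runs, produces 3.
  node21: demanded for the first time — runs, produces 3.
  node22: demanded for the first time — runs, produces 6.
  node23: demanded for the first time — runs, produces 6.
  node26: runs — input2 -3->0; result 6 (same value as before).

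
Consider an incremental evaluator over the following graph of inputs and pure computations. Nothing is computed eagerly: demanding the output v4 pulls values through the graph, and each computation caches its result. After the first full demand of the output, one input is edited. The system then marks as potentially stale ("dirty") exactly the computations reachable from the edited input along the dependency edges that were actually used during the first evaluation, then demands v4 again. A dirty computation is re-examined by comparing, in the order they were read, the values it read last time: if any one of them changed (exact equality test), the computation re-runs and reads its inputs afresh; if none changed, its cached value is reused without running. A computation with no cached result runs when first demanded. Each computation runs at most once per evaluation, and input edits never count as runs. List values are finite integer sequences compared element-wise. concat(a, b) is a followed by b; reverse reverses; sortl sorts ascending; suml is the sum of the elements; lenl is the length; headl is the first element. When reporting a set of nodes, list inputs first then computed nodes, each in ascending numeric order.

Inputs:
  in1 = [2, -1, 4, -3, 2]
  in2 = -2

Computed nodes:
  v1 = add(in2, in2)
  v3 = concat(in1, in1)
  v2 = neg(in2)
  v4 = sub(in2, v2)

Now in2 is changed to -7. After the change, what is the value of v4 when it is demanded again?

v4 now evaluates to -14.

Initial pass — values computed on the first demand:
  v2 = neg(-2) = 2
  v4 = sub(-2, 2) = -4

Second demand — change propagation:
  v2: re-runs because in2 -2->-7; new result 7.
  v4: re-runs because in2 -2->-7; v2 2->7; new result -14.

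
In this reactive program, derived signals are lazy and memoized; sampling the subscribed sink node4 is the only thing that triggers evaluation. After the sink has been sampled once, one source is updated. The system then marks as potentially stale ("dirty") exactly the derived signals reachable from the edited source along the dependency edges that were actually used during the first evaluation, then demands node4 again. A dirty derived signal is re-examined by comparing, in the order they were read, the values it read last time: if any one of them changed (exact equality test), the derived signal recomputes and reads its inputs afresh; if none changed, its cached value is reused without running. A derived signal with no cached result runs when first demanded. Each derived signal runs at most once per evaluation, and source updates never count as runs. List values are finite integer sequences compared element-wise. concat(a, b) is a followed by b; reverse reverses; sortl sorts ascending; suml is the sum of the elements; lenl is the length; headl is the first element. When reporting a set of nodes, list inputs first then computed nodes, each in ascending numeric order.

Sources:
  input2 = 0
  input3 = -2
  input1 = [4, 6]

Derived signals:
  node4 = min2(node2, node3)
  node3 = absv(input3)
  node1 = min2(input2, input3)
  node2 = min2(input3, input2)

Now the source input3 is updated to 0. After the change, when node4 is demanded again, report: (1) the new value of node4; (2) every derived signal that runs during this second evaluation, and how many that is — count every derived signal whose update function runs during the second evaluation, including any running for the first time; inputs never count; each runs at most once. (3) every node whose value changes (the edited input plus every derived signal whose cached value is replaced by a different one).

First demand of the output computes:
  node2 = min2(-2, 0) = -2
  node3 = absv(-2) = 2
  node4 = min2(-2, 2) = -2

After the edit, cleaning proceeds:
  node2: a read changed (input3 -2->0) — executes, giving 0.
  node3: a read changed (input3 -2->0) — executes, giving 0.
  node4: a read changed (node2 -2->0; node3 2->0) — executes, giving 0.

Demanding node4 again yields 0.
3 derived signals run: node2, node3, node4.
The nodes whose values change: input3, node2, node3, node4.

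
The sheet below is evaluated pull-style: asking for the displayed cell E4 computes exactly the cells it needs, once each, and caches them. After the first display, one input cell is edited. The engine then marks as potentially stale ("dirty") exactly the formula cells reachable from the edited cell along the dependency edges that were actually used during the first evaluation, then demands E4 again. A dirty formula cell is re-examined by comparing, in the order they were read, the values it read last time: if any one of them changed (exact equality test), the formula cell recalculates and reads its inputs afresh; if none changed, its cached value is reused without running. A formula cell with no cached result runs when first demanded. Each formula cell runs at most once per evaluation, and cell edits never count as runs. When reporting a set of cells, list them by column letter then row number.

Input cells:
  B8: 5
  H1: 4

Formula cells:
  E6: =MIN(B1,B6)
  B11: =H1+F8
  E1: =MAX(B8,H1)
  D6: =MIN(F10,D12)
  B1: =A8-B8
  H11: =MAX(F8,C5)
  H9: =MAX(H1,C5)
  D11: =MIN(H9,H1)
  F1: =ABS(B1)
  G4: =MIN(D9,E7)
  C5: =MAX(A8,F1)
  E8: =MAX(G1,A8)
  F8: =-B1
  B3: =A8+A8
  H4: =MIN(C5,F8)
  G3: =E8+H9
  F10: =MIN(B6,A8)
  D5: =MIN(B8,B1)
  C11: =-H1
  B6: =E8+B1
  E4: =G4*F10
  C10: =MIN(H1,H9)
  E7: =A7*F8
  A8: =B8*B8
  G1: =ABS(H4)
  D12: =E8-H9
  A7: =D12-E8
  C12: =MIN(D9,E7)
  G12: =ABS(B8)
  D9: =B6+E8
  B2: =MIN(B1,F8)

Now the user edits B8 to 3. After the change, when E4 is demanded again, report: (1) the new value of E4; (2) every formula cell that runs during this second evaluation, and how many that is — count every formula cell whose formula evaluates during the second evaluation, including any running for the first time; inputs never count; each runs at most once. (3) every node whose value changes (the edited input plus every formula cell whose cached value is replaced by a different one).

Demanding E4 again yields 216.
17 formula cells run: A7, A8, B1, B6, C5, D9, D12, E4, E7, E8, F1, F8, F10, G1, G4, H4, H9.
The nodes whose values change: A7, A8, B1, B6, B8, C5, D9, E4, E7, E8, F1, F8, F10, G1, G4, H4, H9.

First demand of the output computes:
  A8 = 5 * 5 = 25
  B1 = 25 - 5 = 20
  F1 = ABS(20) = 20
  C5 = MAX(25, 20) = 25
  F8 = -(20) = -20
  H4 = MIN(25, -20) = -20
  G1 = ABS(-20) = 20
  E8 = MAX(20, 25) = 25
  B6 = 25 + 20 = 45
  D9 = 45 + 25 = 70
  F10 = MIN(45, 25) = 25
  H9 = MAX(4, 25) = 25
  D12 = 25 - 25 = 0
  A7 = 0 - 25 = -25
  E7 = -25 * -20 = 500
  G4 = MIN(70, 500) = 70
  E4 = 70 * 25 = 1750

After the edit, cleaning proceeds:
  A8: a read changed (B8 5->3; B8 5->3) — executes, giving 9.
  B1: a read changed (A8 25->9; B8 5->3) — executes, giving 6.
  F1: a read changed (B1 20->6) — executes, giving 6.
  C5: a read changed (A8 25->9; F1 20->6) — executes, giving 9.
  F8: a read changed (B1 20->6) — executes, giving -6.
  H4: a read changed (C5 25->9; F8 -20->-6) — executes, giving -6.
  G1: a read changed (H4 -20->-6) — executes, giving 6.
  E8: a read changed (G1 20->6; A8 25->9) — executes, giving 9.
  B6: a read changed (E8 25->9; B1 20->6) — executes, giving 15.
  D9: a read changed (B6 45->15; E8 25->9) — executes, giving 24.
  F10: a read changed (B6 45->15; A8 25->9) — executes, giving 9.
  H9: a read changed (C5 25->9) — executes, giving 9.
  D12: a read changed (E8 25->9; H9 25->9) — executes, giving 0 — identical to its old value.
  A7: a read changed (E8 25->9) — executes, giving -9.
  E7: a read changed (A7 -25->-9; F8 -20->-6) — executes, giving 54.
  G4: a read changed (D9 70->24; E7 500->54) — executes, giving 24.
  E4: a read changed (G4 70->24; F10 25->9) — executes, giving 216.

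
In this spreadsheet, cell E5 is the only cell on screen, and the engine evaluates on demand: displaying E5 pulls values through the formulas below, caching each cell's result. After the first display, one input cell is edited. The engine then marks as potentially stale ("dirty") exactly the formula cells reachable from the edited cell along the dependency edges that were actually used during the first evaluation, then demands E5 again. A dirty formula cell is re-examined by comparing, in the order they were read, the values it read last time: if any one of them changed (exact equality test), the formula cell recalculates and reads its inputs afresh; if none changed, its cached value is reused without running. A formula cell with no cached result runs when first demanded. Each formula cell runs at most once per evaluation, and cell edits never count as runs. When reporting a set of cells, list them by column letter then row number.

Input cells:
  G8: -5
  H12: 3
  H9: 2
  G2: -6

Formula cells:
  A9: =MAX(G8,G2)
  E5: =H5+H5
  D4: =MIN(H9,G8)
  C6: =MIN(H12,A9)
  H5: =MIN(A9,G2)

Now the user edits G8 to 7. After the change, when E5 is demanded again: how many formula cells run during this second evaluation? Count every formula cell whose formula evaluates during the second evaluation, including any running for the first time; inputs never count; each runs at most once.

Run set: A9, H5 (2 run).
The important point: H5 recomputes to an identical value, and the output ends up unchanged.

Initial pass — values computed on the first demand:
  A9 = MAX(-5, -6) = -5
  H5 = MIN(-5, -6) = -6
  E5 = -6 + -6 = -12

Second demand — change propagation:
  A9: re-runs because G8 -5->7; new result 7.
  H5: re-runs because A9 -5->7; new result -6 (unchanged).
  E5: re-examined; everything it read last time is the same (H5 unchanged, H5 unchanged) — cache -12 kept, no run.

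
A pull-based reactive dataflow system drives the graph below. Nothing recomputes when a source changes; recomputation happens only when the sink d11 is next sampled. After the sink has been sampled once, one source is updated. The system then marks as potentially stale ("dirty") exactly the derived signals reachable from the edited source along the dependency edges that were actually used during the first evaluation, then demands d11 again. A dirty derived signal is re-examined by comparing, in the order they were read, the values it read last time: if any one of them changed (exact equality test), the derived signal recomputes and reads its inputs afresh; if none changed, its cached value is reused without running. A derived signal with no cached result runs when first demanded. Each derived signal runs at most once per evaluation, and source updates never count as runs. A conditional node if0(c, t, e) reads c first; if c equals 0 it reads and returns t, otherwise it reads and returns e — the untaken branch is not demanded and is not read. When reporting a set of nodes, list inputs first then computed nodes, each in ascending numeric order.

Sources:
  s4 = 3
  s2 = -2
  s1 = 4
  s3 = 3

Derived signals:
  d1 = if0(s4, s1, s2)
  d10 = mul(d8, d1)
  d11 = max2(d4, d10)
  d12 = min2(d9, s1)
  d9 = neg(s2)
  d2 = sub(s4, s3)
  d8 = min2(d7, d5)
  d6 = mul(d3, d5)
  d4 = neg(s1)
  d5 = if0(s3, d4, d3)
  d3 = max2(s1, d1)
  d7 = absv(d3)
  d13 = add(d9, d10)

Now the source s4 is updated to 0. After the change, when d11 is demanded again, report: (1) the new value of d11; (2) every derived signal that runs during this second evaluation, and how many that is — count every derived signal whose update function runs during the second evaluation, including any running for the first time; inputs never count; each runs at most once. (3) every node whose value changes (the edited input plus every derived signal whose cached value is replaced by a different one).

First evaluation (everything demanded from the output):
  d1 = if0(s4=3 -> else branch s2) = -2
  d3 = max2(4, -2) = 4
  d4 = neg(4) = -4
  d5 = if0(s3=3 -> else branch d3) = 4
  d7 = absv(4) = 4
  d8 = min2(4, 4) = 4
  d10 = mul(4, -2) = -8
  d11 = max2(-4, -8) = -4

Propagation after the edit:
  d1: runs — s4 3->0; result 4.
  d3: runs — d1 -2->4; result 4 (same value as before).
  d5: checked — values it read are unchanged (s3 unchanged, d3 unchanged); reused cached 4 without running.
  d7: checked — values it read are unchanged (d3 unchanged); reused cached 4 without running.
  d8: checked — values it read are unchanged (d7 unchanged, d5 unchanged); reused cached 4 without running.
  d10: runs — d1 -2->4; result 16.
  d11: runs — d10 -8->16; result 16.

Key observation: the cutoff stops propagation at d5 — its inputs' values are unchanged, so it reuses its cache.

New value of d11: 16.
Derived signals that run: d1, d3, d10, d11 — 4 in total.
Values that change: s4, d1, d10, d11.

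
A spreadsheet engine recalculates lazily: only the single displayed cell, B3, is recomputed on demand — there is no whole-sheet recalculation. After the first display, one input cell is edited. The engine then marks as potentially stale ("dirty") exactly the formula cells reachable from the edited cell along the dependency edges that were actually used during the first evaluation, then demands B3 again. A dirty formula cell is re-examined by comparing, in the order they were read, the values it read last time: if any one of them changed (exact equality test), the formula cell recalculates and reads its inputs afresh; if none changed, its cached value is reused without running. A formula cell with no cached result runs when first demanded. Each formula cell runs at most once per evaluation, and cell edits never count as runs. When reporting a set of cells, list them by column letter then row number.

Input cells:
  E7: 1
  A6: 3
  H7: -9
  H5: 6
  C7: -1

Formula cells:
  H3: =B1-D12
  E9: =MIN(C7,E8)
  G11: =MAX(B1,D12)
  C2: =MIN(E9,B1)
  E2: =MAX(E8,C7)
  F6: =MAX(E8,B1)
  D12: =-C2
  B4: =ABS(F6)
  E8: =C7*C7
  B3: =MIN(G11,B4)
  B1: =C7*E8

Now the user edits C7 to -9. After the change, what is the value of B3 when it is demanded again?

New value of B3: 81.

First evaluation (everything demanded from the output):
  E8 = -1 * -1 = 1
  B1 = -1 * 1 = -1
  E9 = MIN(-1, 1) = -1
  C2 = MIN(-1, -1) = -1
  D12 = -(-1) = 1
  F6 = MAX(1, -1) = 1
  B4 = ABS(1) = 1
  G11 = MAX(-1, 1) = 1
  B3 = MIN(1, 1) = 1

Propagation after the edit:
  E8: runs — C7 -1->-9; C7 -1->-9; result 81.
  B1: runs — C7 -1->-9; E8 1->81; result -729.
  E9: runs — C7 -1->-9; E8 1->81; result -9.
  C2: runs — E9 -1->-9; B1 -1->-729; result -729.
  D12: runs — C2 -1->-729; result 729.
  F6: runs — E8 1->81; B1 -1->-729; result 81.
  B4: runs — F6 1->81; result 81.
  G11: runs — B1 -1->-729; D12 1->729; result 729.
  B3: runs — G11 1->729; B4 1->81; result 81.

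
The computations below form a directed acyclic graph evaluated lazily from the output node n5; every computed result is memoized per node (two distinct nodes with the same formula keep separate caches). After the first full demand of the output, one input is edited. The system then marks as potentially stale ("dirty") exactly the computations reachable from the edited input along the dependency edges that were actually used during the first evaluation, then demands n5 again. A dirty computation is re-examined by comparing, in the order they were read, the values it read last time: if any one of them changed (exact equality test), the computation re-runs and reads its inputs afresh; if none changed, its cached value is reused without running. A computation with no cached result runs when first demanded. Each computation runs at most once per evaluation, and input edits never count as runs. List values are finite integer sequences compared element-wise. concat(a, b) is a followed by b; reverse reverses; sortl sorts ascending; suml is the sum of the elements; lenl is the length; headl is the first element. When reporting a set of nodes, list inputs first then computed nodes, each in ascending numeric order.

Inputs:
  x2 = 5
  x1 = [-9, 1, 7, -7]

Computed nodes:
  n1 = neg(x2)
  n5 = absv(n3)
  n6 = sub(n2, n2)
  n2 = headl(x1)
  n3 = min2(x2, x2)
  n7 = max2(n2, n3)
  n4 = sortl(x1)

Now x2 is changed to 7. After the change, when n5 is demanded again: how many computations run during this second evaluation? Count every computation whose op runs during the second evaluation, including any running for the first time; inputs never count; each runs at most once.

2 computations run: n3, n5.

First demand of the output computes:
  n3 = min2(5, 5) = 5
  n5 = absv(5) = 5

After the edit, cleaning proceeds:
  n3: a read changed (x2 5->7; x2 5->7) — executes, giving 7.
  n5: a read changed (n3 5->7) — executes, giving 7.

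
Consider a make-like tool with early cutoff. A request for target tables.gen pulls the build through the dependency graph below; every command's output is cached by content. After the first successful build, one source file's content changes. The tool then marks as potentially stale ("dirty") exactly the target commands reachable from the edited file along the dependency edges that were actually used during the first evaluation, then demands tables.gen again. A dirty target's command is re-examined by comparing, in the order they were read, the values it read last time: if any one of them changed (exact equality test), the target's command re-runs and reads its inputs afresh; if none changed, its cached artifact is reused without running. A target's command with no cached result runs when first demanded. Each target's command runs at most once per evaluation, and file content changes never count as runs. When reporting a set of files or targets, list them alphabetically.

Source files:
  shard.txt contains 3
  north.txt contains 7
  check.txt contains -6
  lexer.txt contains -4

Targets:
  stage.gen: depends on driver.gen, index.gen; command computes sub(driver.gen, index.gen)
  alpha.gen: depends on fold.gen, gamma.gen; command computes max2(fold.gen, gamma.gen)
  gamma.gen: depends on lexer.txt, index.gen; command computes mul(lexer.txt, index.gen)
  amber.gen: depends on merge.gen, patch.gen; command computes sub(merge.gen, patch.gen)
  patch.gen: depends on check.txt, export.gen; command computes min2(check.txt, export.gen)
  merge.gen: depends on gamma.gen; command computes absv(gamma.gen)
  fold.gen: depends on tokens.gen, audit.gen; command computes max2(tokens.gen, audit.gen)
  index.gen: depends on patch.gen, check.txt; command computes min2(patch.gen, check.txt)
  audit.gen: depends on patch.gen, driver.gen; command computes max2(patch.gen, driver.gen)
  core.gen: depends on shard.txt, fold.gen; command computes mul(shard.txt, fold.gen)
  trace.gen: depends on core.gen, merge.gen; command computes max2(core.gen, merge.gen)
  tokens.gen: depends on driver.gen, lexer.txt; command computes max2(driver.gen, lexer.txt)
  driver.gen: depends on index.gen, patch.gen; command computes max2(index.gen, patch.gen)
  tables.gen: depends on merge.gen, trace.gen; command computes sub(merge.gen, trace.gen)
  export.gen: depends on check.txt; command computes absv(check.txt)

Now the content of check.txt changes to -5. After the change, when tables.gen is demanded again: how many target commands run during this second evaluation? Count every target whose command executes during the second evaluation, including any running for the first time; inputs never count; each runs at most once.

11 target commands run: audit.gen, driver.gen, export.gen, fold.gen, gamma.gen, index.gen, merge.gen, patch.gen, tables.gen, tokens.gen, trace.gen.
Note where the cutoff bites: core.gen is checked, finds nothing changed, and keeps its cache.

First demand of the output computes:
  export.gen = absv(-6) = 6
  patch.gen = min2(-6, 6) = -6
  index.gen = min2(-6, -6) = -6
  driver.gen = max2(-6, -6) = -6
  audit.gen = max2(-6, -6) = -6
  gamma.gen = mul(-4, -6) = 24
  merge.gen = absv(24) = 24
  tokens.gen = max2(-6, -4) = -4
  fold.gen = max2(-4, -6) = -4
  core.gen = mul(3, -4) = -12
  trace.gen = max2(-12, 24) = 24
  tables.gen = sub(24, 24) = 0

After the edit, cleaning proceeds:
  export.gen: a read changed (check.txt -6->-5) — executes, giving 5.
  patch.gen: a read changed (check.txt -6->-5; export.gen 6->5) — executes, giving -5.
  index.gen: a read changed (patch.gen -6->-5; check.txt -6->-5) — executes, giving -5.
  driver.gen: a read changed (index.gen -6->-5; patch.gen -6->-5) — executes, giving -5.
  audit.gen: a read changed (patch.gen -6->-5; driver.gen -6->-5) — executes, giving -5.
  gamma.gen: a read changed (index.gen -6->-5) — executes, giving 20.
  merge.gen: a read changed (gamma.gen 24->20) — executes, giving 20.
  tokens.gen: a read changed (driver.gen -6->-5) — executes, giving -4 — identical to its old value.
  fold.gen: a read changed (audit.gen -6->-5) — executes, giving -4 — identical to its old value.
  core.gen: dirty, but its reads are unchanged (shard.txt unchanged, fold.gen unchanged); cached -12 stands.
  trace.gen: a read changed (merge.gen 24->20) — executes, giving 20.
  tables.gen: a read changed (merge.gen 24->20; trace.gen 24->20) — executes, giving 0 — identical to its old value.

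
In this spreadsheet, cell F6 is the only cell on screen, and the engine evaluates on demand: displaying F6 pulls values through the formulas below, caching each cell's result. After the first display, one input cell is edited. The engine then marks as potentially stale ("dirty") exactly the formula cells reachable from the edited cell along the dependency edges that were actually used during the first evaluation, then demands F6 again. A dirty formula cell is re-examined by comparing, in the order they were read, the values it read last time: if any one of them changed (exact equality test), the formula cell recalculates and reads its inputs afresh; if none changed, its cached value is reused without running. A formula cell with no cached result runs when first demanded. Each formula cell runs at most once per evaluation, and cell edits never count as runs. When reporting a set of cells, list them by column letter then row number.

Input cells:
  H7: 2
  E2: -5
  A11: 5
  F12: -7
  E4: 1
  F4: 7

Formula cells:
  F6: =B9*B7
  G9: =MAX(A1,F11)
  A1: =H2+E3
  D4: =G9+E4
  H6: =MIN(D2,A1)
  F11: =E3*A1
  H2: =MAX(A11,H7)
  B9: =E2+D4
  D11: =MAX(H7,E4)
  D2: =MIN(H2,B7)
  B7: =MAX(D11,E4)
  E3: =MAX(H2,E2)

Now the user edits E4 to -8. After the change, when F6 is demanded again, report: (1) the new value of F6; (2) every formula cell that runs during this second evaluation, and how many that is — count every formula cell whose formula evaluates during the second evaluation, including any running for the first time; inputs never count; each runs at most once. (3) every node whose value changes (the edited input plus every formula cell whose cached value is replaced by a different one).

Initial pass — values computed on the first demand:
  D11 = MAX(2, 1) = 2
  B7 = MAX(2, 1) = 2
  H2 = MAX(5, 2) = 5
  E3 = MAX(5, -5) = 5
  A1 = 5 + 5 = 10
  F11 = 5 * 10 = 50
  G9 = MAX(10, 50) = 50
  D4 = 50 + 1 = 51
  B9 = -5 + 51 = 46
  F6 = 46 * 2 = 92

Second demand — change propagation:
  D4: re-runs because E4 1->-8; new result 42.
  B9: re-runs because D4 51->42; new result 37.
  D11: re-runs because E4 1->-8; new result 2 (unchanged).
  B7: re-runs because E4 1->-8; new result 2 (unchanged).
  F6: re-runs because B9 46->37; new result 74.

F6 now evaluates to 74.
Run set: B7, B9, D4, D11, F6 (5 run).
Changed values: B9, D4, E4, F6.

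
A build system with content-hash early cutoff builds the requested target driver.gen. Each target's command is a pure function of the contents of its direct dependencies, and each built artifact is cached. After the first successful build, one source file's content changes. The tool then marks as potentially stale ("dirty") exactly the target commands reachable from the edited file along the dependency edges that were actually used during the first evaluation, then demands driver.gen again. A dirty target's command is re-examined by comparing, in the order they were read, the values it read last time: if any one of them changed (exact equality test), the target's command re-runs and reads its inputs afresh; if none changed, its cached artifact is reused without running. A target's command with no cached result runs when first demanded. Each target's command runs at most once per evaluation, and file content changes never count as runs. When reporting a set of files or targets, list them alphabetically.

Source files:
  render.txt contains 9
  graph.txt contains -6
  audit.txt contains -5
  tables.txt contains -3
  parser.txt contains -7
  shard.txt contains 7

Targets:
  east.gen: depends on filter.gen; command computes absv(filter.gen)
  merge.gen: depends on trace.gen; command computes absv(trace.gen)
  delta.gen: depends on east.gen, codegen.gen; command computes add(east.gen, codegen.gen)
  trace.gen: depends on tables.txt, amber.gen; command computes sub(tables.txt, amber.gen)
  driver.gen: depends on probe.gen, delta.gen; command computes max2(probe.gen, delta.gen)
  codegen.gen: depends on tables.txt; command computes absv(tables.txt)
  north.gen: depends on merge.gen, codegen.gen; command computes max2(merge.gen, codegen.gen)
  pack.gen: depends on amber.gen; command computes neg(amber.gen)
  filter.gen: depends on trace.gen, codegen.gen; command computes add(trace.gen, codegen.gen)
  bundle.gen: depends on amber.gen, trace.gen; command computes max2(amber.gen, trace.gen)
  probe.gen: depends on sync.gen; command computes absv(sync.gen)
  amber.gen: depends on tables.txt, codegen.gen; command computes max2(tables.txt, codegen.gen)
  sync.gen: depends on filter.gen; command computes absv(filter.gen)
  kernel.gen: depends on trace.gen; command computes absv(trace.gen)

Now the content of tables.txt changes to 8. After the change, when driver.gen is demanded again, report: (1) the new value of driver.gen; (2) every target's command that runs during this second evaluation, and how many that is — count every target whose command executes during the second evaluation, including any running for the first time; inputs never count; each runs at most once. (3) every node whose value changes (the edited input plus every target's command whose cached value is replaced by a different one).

New value of driver.gen: 16.
Target commands that run: amber.gen, codegen.gen, delta.gen, driver.gen, east.gen, filter.gen, probe.gen, sync.gen, trace.gen — 9 in total.
Values that change: amber.gen, codegen.gen, delta.gen, driver.gen, east.gen, filter.gen, probe.gen, sync.gen, tables.txt, trace.gen.

First evaluation (everything demanded from the output):
  codegen.gen = absv(-3) = 3
  amber.gen = max2(-3, 3) = 3
  trace.gen = sub(-3, 3) = -6
  filter.gen = add(-6, 3) = -3
  east.gen = absv(-3) = 3
  delta.gen = add(3, 3) = 6
  sync.gen = absv(-3) = 3
  probe.gen = absv(3) = 3
  driver.gen = max2(3, 6) = 6

Propagation after the edit:
  codegen.gen: runs — tables.txt -3->8; result 8.
  amber.gen: runs — tables.txt -3->8; codegen.gen 3->8; result 8.
  trace.gen: runs — tables.txt -3->8; amber.gen 3->8; result 0.
  filter.gen: runs — trace.gen -6->0; codegen.gen 3->8; result 8.
  east.gen: runs — filter.gen -3->8; result 8.
  delta.gen: runs — east.gen 3->8; codegen.gen 3->8; result 16.
  sync.gen: runs — filter.gen -3->8; result 8.
  probe.gen: runs — sync.gen 3->8; result 8.
  driver.gen: runs — probe.gen 3->8; delta.gen 6->16; result 16.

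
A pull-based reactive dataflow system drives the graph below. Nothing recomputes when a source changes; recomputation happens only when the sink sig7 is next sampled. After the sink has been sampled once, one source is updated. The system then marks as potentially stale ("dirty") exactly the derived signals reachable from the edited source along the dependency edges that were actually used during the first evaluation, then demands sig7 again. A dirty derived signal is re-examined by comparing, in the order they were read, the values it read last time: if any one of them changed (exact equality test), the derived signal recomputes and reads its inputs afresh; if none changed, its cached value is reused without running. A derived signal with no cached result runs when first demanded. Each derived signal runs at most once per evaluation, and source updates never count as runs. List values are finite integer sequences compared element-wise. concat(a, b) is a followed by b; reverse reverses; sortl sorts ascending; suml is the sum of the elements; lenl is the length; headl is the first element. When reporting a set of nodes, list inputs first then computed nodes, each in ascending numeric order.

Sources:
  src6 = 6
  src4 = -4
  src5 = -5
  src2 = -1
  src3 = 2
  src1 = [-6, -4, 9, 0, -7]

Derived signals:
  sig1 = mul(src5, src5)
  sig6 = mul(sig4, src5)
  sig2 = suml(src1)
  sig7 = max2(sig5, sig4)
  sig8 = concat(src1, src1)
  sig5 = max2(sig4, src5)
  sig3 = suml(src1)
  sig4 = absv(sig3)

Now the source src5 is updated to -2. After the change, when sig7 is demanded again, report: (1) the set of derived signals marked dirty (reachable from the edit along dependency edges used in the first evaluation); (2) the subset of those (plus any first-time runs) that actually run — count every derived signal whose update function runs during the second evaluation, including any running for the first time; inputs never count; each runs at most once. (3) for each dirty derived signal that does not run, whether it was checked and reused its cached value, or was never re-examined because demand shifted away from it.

Marked dirty: sig5, sig7.
Derived signals that run: sig5 — 1 in total.
Checked but reused from cache: sig7.
Key observation: the change is absorbed at sig5 — it re-runs but produces the same value, and the output's value is unchanged.

First evaluation (everything demanded from the output):
  sig3 = suml([-6, -4, 9, 0, -7]) = -8
  sig4 = absv(-8) = 8
  sig5 = max2(8, -5) = 8
  sig7 = max2(8, 8) = 8

Propagation after the edit:
  sig5: runs — src5 -5->-2; result 8 (same value as before).
  sig7: checked — values it read are unchanged (sig5 unchanged, sig4 unchanged); reused cached 8 without running.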